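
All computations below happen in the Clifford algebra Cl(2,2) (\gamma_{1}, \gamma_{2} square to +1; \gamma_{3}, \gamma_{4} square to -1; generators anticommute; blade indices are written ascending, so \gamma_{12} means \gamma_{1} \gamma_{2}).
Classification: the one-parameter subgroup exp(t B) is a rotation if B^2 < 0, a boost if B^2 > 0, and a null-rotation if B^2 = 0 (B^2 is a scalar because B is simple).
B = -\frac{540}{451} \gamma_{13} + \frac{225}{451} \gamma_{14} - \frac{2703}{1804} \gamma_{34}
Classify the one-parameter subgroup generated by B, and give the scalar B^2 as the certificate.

B^2 term by term: the squares give (-\frac{540}{451})^2*(\gamma_{13})^2 + (\frac{225}{451})^2*(\gamma_{14})^2 + (-\frac{2703}{1804})^2*(\gamma_{34})^2 = \frac{291600}{203401}*(+1) + \frac{50625}{203401}*(+1) + \frac{7306209}{3254416}*(-1) = -\frac{9}{16} (each basis 2-blade squares to minus the product of its generators' squares); cross terms between blades sharing an index anticommute and cancel. So B^2 = -\frac{9}{16}.
Answer: rotation, certificate B^2 = -\frac{9}{16}. Certificate logic: -\frac{9}{16} is a conjugation-invariant scalar, so its sign fixes rotation versus boost versus null-rotation outright.


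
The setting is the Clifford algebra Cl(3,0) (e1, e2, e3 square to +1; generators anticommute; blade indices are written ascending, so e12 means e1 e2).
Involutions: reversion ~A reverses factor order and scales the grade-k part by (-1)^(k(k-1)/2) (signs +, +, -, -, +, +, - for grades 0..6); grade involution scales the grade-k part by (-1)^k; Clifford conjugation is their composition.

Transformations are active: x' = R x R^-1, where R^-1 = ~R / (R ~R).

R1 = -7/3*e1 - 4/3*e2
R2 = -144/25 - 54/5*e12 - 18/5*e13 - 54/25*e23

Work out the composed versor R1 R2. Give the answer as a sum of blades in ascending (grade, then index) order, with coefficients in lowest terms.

Distribute over the terms of R1 (each basis-blade product reordered to ascending indices, repeated generators contracted through their squares):
(-7/3*e1) R2 = 336/25*e1 + 126/5*e2 + 42/5*e3 + 126/25*e123
(-4/3*e2) R2 = -72/5*e1 + 192/25*e2 + 72/25*e3 - 24/5*e123
Summing the partial products and collecting blades:
Answer: -24/25*e1 + 822/25*e2 + 282/25*e3 + 6/25*e123


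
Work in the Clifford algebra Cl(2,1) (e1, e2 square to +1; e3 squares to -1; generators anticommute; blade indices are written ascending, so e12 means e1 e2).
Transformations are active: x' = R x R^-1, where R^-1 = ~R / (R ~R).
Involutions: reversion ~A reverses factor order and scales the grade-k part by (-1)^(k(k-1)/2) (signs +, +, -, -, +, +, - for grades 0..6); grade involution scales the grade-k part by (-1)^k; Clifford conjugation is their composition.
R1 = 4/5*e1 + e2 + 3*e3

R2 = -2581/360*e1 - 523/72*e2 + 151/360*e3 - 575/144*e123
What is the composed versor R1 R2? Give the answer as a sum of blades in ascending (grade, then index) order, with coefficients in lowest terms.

Distribute over the terms of R1 (each basis-blade product reordered to ascending indices, repeated generators contracted through their squares):
(4/5*e1) R2 = -2581/450 - 523/90*e12 + 151/450*e13 - 115/36*e23
(e2) R2 = -523/72 + 2581/360*e12 + 575/144*e13 + 151/360*e23
(3*e3) R2 = -151/120 + 575/48*e12 + 2581/120*e13 + 523/24*e23
Summing the partial products and collecting blades:
Answer: -3208/225 + 1067/80*e12 + 93013/3600*e13 + 1141/60*e23


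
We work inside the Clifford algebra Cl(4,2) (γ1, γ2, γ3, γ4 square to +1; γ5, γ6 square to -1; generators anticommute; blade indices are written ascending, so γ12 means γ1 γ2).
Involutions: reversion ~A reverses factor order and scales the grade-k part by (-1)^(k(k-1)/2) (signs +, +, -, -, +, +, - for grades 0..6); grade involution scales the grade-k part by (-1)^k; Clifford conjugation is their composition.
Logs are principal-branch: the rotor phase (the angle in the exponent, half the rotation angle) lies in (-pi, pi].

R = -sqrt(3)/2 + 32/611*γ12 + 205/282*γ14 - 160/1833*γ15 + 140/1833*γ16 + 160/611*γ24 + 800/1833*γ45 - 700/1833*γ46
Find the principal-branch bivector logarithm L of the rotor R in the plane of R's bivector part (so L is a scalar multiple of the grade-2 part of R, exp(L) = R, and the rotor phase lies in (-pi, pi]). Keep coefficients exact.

The scalar part of R is -sqrt(3)/2, and that scalar determines the rotor phase on the principal branch; recovering the unit plane as bivector-part over sine of the phase gives L = phase * plane.
Concretely: cos(phase) = -sqrt(3)/2 gives phase = ±5*pi/6, and since phase/sin(phase) is even the sign is immaterial: L = (phase/sin(phase)) * <R>_2 = (5*pi/3) * <R>_2.
Answer: 160*pi/1833*γ12 + 1025*pi/846*γ14 - 800*pi/5499*γ15 + 700*pi/5499*γ16 + 800*pi/1833*γ24 + 4000*pi/5499*γ45 - 3500*pi/5499*γ46


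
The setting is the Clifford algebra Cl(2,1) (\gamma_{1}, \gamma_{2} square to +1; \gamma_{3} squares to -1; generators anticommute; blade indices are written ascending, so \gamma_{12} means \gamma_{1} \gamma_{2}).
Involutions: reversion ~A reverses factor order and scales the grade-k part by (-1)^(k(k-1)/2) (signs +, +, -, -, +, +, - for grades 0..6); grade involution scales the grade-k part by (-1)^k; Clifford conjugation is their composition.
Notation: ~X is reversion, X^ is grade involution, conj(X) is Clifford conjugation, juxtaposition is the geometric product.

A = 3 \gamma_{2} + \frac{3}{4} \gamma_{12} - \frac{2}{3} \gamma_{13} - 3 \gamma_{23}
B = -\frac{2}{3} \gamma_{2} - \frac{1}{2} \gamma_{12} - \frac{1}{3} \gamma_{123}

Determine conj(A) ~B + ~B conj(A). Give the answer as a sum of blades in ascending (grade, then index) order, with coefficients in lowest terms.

first term: \frac{19}{8} + 3 \gamma_{1} - \frac{2}{9} \gamma_{2} + \frac{9}{4} \gamma_{3} - \frac{1}{2} \gamma_{13} + \frac{1}{3} \gamma_{23} + \frac{4}{9} \gamma_{123}
second term: \frac{19}{8} - \gamma_{1} - \frac{2}{9} \gamma_{2} - \frac{7}{4} \gamma_{3} + \frac{5}{2} \gamma_{13} - \frac{1}{3} \gamma_{23} + \frac{4}{9} \gamma_{123}
Answer: \frac{19}{4} + 2 \gamma_{1} - \frac{4}{9} \gamma_{2} + \frac{1}{2} \gamma_{3} + 2 \gamma_{13} + \frac{8}{9} \gamma_{123}


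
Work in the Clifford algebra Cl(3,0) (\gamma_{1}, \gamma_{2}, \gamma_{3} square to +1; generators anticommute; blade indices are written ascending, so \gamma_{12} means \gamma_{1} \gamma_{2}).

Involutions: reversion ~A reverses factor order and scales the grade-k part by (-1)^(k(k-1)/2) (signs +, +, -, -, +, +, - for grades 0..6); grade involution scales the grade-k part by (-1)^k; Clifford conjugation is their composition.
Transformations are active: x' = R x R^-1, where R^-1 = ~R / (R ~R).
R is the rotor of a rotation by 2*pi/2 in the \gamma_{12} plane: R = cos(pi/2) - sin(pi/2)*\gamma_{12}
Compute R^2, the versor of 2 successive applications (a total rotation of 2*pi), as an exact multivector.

Rotor phase runs at HALF the rotation angle; powers of one rotor simply add phase, so after 2 steps in \gamma_{12} the phase is 2*pi/2 = \pi and R^2 = cos(\pi) - sin(\pi)*\gamma_{12}.
cos(\pi) = -1 and sin(\pi) = 0, so R^2 = -1. The total rotation 2*pi is 1 full turn, so every vector returns to itself, yet the rotor is -1, on the OTHER sheet of the double cover (an odd number of 2*pi turns).
Answer: -1


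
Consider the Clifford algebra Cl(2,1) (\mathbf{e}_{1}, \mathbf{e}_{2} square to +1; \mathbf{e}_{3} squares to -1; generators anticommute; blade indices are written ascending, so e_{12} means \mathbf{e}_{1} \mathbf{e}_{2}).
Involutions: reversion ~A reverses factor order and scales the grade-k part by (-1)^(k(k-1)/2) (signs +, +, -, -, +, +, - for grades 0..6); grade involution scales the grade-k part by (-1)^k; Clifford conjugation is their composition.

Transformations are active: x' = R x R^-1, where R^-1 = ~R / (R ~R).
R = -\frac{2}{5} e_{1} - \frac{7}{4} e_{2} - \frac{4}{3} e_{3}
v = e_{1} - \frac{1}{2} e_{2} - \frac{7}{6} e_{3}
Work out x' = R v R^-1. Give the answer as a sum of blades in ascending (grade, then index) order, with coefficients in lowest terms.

~R = -\frac{2}{5} e_{1} - \frac{7}{4} e_{2} - \frac{4}{3} e_{3}, and R ~R = \frac{5201}{3600}, so R^-1 = ~R / (\frac{5201}{3600}).
R v = -\frac{389}{360} + \frac{39}{20} e_{12} + \frac{9}{5} e_{13} + \frac{11}{8} e_{23}
Answer: -\frac{2089}{5201} e_{1} + \frac{4633}{1486} e_{2} + \frac{98647}{31206} e_{3}


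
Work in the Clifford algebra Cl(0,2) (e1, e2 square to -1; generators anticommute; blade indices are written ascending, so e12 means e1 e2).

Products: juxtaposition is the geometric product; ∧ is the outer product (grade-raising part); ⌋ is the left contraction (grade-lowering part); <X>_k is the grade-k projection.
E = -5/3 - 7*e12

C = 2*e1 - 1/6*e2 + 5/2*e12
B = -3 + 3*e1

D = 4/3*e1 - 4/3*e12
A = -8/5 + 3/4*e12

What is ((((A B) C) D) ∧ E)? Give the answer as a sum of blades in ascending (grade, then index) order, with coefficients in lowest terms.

step 1: 24/5 - 24/5*e1 + 9/4*e2 - 9/4*e12
step 2: 78/5 + 297/20*e1 + 67/10*e2 + 83/10*e12
step 3: -131/15 + 178/15*e1 + 463/15*e2 - 446/15*e12
step 4: 131/9 - 178/9*e1 - 463/9*e2 + 4981/45*e12
Answer: 131/9 - 178/9*e1 - 463/9*e2 + 4981/45*e12


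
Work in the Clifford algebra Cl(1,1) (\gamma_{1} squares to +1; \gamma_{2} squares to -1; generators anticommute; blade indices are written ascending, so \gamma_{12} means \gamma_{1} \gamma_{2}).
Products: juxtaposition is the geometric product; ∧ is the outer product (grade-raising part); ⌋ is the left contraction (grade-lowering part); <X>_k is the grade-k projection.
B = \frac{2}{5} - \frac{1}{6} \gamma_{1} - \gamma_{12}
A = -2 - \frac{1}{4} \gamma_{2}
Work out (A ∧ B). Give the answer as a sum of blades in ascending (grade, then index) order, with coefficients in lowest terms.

step 1: -\frac{4}{5} + \frac{1}{3} \gamma_{1} - \frac{1}{10} \gamma_{2} + \frac{47}{24} \gamma_{12}
Answer: -\frac{4}{5} + \frac{1}{3} \gamma_{1} - \frac{1}{10} \gamma_{2} + \frac{47}{24} \gamma_{12}


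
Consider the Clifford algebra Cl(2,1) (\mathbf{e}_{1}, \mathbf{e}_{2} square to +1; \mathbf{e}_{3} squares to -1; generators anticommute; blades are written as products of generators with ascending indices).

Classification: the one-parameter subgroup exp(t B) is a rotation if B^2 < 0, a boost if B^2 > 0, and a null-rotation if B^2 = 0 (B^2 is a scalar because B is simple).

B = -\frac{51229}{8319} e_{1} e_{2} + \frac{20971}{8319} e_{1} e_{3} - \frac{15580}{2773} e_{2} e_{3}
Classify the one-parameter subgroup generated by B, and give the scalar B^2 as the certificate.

B^2 term by term: the squares give (-\frac{51229}{8319})^2*(e_{1} e_{2})^2 + (\frac{20971}{8319})^2*(e_{1} e_{3})^2 + (-\frac{15580}{2773})^2*(e_{2} e_{3})^2 = \frac{2624410441}{69205761}*(-1) + \frac{439782841}{69205761}*(+1) + \frac{242736400}{7689529}*(+1) = 0 (each basis 2-blade squares to minus the product of its generators' squares); cross terms between blades sharing an index anticommute and cancel. So B^2 = 0.
Answer: null-rotation, certificate B^2 = 0. Because 0 is invariant under every versor sandwich, the classification follows from its sign alone.


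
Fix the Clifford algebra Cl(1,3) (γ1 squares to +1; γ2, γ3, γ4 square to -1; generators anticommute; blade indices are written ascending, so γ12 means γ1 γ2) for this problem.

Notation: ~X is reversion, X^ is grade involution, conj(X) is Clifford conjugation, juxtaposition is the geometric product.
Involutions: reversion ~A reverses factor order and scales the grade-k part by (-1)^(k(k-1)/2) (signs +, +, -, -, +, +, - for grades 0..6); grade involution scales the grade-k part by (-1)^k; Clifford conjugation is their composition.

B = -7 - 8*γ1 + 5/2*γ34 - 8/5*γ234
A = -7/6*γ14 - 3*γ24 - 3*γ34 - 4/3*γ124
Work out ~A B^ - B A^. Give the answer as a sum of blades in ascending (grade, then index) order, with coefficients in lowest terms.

first term: -15/2 - 24/5*γ2 + 24/5*γ3 - 28/3*γ4 + 101/20*γ13 - 49/6*γ14 + 15/2*γ23 - 31/3*γ24 - 21*γ34 + 22/15*γ123 + 44/3*γ124 + 24*γ134
second term: 15/2 - 24/5*γ2 + 24/5*γ3 + 28/3*γ4 + 101/20*γ13 + 49/6*γ14 + 15/2*γ23 + 31/3*γ24 + 21*γ34 - 22/15*γ123 + 44/3*γ124 + 24*γ134
Answer: -15 - 56/3*γ4 - 49/3*γ14 - 62/3*γ24 - 42*γ34 + 44/15*γ123


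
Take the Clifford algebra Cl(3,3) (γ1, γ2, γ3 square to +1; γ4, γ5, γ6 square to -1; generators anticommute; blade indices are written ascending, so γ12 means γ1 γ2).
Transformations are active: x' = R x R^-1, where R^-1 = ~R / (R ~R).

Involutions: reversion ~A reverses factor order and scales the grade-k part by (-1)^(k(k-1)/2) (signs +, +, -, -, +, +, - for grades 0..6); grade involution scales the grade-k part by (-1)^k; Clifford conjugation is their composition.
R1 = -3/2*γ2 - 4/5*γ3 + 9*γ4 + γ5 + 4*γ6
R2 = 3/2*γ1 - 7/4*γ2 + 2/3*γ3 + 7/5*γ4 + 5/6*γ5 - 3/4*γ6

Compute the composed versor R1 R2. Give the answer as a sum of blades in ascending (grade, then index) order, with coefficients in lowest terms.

Distribute over the terms of R1 (each basis-blade product reordered to ascending indices, repeated generators contracted through their squares):
(-3/2*γ2) R2 = 21/8 + 9/4*γ12 - γ23 - 21/10*γ24 - 5/4*γ25 + 9/8*γ26
(-4/5*γ3) R2 = -8/15 + 6/5*γ13 - 7/5*γ23 - 28/25*γ34 - 2/3*γ35 + 3/5*γ36
(9*γ4) R2 = -63/5 - 27/2*γ14 + 63/4*γ24 - 6*γ34 + 15/2*γ45 - 27/4*γ46
(γ5) R2 = -5/6 - 3/2*γ15 + 7/4*γ25 - 2/3*γ35 - 7/5*γ45 - 3/4*γ56
(4*γ6) R2 = 3 - 6*γ16 + 7*γ26 - 8/3*γ36 - 28/5*γ46 - 10/3*γ56
Summing the partial products and collecting blades:
Answer: -1001/120 + 9/4*γ12 + 6/5*γ13 - 27/2*γ14 - 3/2*γ15 - 6*γ16 - 12/5*γ23 + 273/20*γ24 + 1/2*γ25 + 65/8*γ26 - 178/25*γ34 - 4/3*γ35 - 31/15*γ36 + 61/10*γ45 - 247/20*γ46 - 49/12*γ56


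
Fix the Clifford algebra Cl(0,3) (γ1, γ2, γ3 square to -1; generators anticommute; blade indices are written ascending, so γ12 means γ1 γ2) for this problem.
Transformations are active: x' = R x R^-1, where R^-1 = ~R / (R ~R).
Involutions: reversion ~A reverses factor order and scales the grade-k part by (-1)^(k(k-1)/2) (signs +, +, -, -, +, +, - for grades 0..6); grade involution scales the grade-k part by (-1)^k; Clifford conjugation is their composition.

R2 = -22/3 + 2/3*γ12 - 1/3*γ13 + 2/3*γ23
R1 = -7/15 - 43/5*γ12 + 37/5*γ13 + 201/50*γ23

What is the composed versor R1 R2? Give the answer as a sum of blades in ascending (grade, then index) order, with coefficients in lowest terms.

Distribute over the terms of R1 (each basis-blade product reordered to ascending indices, repeated generators contracted through their squares):
(-7/15) R2 = 154/45 - 14/45*γ12 + 7/45*γ13 - 14/45*γ23
(-43/5*γ12) R2 = 86/15 + 946/15*γ12 + 86/15*γ13 + 43/15*γ23
(37/5*γ13) R2 = 37/15 + 74/15*γ12 - 814/15*γ13 - 74/15*γ23
(201/50*γ23) R2 = -67/25 + 67/50*γ12 + 67/25*γ13 - 737/25*γ23
Summing the partial products and collecting blades:
Answer: 2012/225 + 31063/450*γ12 - 10282/225*γ13 - 7168/225*γ23


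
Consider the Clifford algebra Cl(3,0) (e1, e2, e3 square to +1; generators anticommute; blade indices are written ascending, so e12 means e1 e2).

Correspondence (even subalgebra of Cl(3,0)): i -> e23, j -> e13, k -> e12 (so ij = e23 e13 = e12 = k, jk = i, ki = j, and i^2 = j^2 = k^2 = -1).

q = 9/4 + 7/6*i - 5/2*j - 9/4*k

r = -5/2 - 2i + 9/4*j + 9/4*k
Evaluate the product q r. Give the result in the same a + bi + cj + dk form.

In blades: q = 9/4 - 9/4*e12 - 5/2*e13 + 7/6*e23, r = -5/2 + 9/4*e12 + 9/4*e13 - 2*e23.
Distribute q over r term by term (generator squares from the signature, products reordered to ascending indices): (9/4)*r = -45/8 + 81/16*e12 + 81/16*e13 - 9/2*e23; (-9/4*e12)*r = 81/16 + 45/8*e12 + 9/2*e13 + 81/16*e23; (-5/2*e13)*r = 45/8 - 5*e12 + 25/4*e13 - 45/8*e23; (7/6*e23)*r = 7/3 + 21/8*e12 - 21/8*e13 - 35/12*e23.
Sum: 355/48 + 133/16*e12 + 211/16*e13 - 383/48*e23; translating back through the correspondence:
Answer: 355/48 - 383/48*i + 211/16*j + 133/16*k


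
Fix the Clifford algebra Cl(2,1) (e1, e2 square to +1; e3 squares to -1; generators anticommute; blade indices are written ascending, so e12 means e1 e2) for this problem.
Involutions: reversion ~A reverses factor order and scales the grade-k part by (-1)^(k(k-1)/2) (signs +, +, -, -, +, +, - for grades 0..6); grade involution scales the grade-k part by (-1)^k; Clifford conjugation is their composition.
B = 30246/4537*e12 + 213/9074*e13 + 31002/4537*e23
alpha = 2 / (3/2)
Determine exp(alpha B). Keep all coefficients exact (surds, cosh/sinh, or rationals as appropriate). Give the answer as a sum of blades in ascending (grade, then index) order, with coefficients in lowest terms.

B^2 term by term: the squares give (30246/4537)^2*(e12)^2 + (213/9074)^2*(e13)^2 + (31002/4537)^2*(e23)^2 = 914820516/20584369*(-1) + 45369/82337476*(+1) + 961124004/20584369*(+1) = 9/4 (each basis 2-blade squares to minus the product of its generators' squares); cross terms between blades sharing an index anticommute and cancel. So B^2 = 9/4.
B^2 = 9/4 — since the square is positive, the closed form is hyperbolic: l = 3/2, alpha*l = 2, so exp(alpha B) = cosh(2) + (sinh(2)/(3/2))*B = cosh(2) + (2*sinh(2)/3)*B.
Answer: cosh(2) + 20164*sinh(2)/4537*e12 + 71*sinh(2)/4537*e13 + 20668*sinh(2)/4537*e23


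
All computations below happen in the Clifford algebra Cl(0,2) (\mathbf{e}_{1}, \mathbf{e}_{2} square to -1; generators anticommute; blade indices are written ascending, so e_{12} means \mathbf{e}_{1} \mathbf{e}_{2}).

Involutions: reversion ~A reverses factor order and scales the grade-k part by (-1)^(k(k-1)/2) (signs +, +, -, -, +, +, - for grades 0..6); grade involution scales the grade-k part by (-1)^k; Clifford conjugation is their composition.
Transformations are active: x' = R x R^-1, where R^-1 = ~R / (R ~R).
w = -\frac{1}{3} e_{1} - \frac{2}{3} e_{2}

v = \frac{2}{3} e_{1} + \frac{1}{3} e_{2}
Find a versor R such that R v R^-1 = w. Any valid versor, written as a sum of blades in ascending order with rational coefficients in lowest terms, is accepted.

The midline construction: v and w both square to -\frac{5}{9}, so reflecting in their sum \frac{1}{3} e_{1} - \frac{1}{3} e_{2} exchanges them.
Answer: \frac{1}{3} e_{1} - \frac{1}{3} e_{2}


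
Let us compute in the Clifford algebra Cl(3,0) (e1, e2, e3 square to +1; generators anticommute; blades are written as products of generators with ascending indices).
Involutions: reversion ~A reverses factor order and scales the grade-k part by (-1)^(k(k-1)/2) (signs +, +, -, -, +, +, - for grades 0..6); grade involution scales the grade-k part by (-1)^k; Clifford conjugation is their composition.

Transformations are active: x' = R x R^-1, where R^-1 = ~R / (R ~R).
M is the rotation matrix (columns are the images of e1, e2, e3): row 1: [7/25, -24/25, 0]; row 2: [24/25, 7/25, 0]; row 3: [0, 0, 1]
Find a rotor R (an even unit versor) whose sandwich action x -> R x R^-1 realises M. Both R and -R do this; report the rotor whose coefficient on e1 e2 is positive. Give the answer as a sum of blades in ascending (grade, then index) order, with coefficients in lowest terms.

Method: write R = a + b12*e1 e2 + b13*e1 e3 + b23*e2 e3 with a^2 + b12^2 + b13^2 + b23^2 = 1 (so R^-1 = ~R). Expanding the columns R e_j ~R gives tr M = 4a^2 - 1 and, from the antisymmetric part, M21 - M12 = -4a*b12, M13 - M31 = 4a*b13, M32 - M23 = -4a*b23.
Here tr M = 39/25, so a^2 = (1 + tr M)/4 = 16/25 and a = ±4/5. Taking a = 4/5: M21 - M12 = 48/25, M13 - M31 = 0, M32 - M23 = 0, giving b12 = -3/5, b13 = 0, b23 = 0, i.e. R = 4/5 - 3/5*e1 e2.
Its e1 e2 coefficient is negative, so report the other preimage -R.
Answer: -4/5 + 3/5*e1 e2. Why the constraint matters: R and -R act identically through the sandwich — M has trace 39/25 either way — so only the sign condition on e1 e2 picks one of the two preimages.


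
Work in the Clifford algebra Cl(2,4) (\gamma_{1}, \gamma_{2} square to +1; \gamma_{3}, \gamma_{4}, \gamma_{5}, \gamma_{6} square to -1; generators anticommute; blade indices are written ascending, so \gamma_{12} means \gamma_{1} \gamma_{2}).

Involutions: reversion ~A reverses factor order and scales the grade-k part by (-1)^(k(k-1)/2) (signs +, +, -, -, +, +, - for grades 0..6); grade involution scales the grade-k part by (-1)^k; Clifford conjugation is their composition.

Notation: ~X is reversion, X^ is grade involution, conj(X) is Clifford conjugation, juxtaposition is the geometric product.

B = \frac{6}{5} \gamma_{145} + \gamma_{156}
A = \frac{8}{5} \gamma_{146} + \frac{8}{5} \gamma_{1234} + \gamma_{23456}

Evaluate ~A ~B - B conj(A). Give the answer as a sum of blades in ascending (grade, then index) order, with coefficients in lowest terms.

first term: \frac{8}{5} \gamma_{45} - \frac{48}{25} \gamma_{56} - \frac{48}{25} \gamma_{235} - \gamma_{1234} - \frac{6}{5} \gamma_{1236} + \frac{8}{5} \gamma_{23456}
second term: -\frac{8}{5} \gamma_{45} + \frac{48}{25} \gamma_{56} + \frac{48}{25} \gamma_{235} + \gamma_{1234} + \frac{6}{5} \gamma_{1236} + \frac{8}{5} \gamma_{23456}
Answer: \frac{16}{5} \gamma_{45} - \frac{96}{25} \gamma_{56} - \frac{96}{25} \gamma_{235} - 2 \gamma_{1234} - \frac{12}{5} \gamma_{1236}


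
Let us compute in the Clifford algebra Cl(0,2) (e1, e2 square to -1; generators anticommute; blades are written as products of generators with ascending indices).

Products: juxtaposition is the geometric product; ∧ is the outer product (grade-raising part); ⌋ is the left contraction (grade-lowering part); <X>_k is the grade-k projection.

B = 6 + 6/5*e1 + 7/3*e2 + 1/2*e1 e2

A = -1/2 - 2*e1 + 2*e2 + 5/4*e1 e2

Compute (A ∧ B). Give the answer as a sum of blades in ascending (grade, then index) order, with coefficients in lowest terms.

step 1: -3 - 63/5*e1 + 65/6*e2 + 11/60*e1 e2
Answer: -3 - 63/5*e1 + 65/6*e2 + 11/60*e1 e2


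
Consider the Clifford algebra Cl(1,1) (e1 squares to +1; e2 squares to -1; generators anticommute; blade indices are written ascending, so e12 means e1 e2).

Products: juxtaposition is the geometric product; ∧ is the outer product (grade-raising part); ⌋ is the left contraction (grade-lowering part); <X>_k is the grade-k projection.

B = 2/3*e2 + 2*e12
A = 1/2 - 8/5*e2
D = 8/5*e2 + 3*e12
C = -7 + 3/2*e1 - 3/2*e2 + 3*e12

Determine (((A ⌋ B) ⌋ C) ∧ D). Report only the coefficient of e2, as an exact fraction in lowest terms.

step 1: 16/15 - 16/5*e1 + 1/3*e2 + e12
step 2: -263/30 + 13/5*e1 - 56/5*e2 + 16/5*e12
step 3: -1052/75*e2 - 1107/50*e12
Answer: -1052/75


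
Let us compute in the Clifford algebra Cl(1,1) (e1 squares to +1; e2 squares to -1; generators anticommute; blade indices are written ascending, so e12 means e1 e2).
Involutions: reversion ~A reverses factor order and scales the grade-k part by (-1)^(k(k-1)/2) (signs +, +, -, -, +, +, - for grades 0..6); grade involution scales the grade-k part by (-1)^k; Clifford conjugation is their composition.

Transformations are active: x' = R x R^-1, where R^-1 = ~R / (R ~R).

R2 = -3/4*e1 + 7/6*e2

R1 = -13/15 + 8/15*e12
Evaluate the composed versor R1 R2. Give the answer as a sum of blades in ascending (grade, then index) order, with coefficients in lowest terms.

Distribute over the terms of R1 (each basis-blade product reordered to ascending indices, repeated generators contracted through their squares):
(-13/15) R2 = 13/20*e1 - 91/90*e2
(8/15*e12) R2 = -28/45*e1 + 2/5*e2
Summing the partial products and collecting blades:
Answer: 1/36*e1 - 11/18*e2


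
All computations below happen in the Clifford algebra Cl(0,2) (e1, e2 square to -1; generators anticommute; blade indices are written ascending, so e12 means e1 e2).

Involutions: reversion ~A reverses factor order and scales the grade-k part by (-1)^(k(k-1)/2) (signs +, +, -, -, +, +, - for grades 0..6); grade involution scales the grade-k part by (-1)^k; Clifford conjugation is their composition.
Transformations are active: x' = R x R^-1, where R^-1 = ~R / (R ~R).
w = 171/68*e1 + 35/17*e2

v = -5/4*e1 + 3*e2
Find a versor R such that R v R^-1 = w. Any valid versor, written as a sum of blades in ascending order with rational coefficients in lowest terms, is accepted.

Reasoning: v^2 = w^2 = -169/16 since conjugation preserves the quadratic form; R = v + w = 43/34*e1 + 86/17*e2 is then valid when invertible, keeping its own part and reversing (v - w)/2.
Answer: 43/34*e1 + 86/17*e2


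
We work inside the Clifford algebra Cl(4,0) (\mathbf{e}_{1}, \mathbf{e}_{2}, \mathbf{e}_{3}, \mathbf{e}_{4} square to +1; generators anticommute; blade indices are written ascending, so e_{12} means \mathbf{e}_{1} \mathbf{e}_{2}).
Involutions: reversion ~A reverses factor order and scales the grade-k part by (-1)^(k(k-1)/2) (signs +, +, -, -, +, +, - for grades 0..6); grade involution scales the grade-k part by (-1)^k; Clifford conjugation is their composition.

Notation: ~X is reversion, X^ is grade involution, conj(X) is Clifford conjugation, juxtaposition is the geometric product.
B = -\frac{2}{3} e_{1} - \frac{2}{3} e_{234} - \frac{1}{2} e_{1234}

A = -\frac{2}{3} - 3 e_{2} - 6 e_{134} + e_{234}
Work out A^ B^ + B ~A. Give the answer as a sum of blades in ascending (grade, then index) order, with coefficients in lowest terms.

first term: \frac{2}{3} + \frac{1}{18} e_{1} + 3 e_{2} - 6 e_{12} + 6 e_{34} + \frac{3}{2} e_{134} - \frac{4}{9} e_{234} + e_{1234}
second term: -\frac{2}{3} - \frac{1}{18} e_{1} - 3 e_{2} - 2 e_{12} - 2 e_{34} + \frac{3}{2} e_{134} + \frac{4}{9} e_{234} + e_{1234}
Answer: -8 e_{12} + 4 e_{34} + 3 e_{134} + 2 e_{1234}


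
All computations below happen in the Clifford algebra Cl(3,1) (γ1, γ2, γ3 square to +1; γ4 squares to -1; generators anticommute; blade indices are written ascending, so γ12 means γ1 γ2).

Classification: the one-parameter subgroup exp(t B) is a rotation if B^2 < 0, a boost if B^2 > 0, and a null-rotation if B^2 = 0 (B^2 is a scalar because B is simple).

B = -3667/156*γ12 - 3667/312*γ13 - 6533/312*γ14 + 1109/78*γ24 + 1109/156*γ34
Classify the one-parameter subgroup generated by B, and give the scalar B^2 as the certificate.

B^2 term by term: the squares give (-3667/156)^2*(γ12)^2 + (-3667/312)^2*(γ13)^2 + (-6533/312)^2*(γ14)^2 + (1109/78)^2*(γ24)^2 + (1109/156)^2*(γ34)^2 = 13446889/24336*(-1) + 13446889/97344*(-1) + 42680089/97344*(+1) + 1229881/6084*(+1) + 1229881/24336*(+1) = 4/9 (each basis 2-blade squares to minus the product of its generators' squares); cross terms between blades sharing an index anticommute and cancel; the commuting (index-disjoint) pairs give grade-4 terms 2*c*c'*(blade product), which cancel blade by blade — γ1234: -4066703/12168 + 4066703/12168 = 0 — confirming B is simple. So B^2 = 4/9.
Answer: boost, certificate B^2 = 4/9. The invariant at work: B^2 = 4/9 is unchanged by conjugation, hence its sign classifies the subgroup whatever basis B is written in.


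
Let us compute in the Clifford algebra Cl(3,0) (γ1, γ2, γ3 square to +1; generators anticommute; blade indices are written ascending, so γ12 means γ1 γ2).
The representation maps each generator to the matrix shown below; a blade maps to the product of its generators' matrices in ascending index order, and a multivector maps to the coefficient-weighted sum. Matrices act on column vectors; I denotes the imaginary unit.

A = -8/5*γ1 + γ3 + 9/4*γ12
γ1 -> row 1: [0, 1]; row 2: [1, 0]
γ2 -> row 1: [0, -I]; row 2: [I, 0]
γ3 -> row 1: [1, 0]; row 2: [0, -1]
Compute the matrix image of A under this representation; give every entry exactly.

Bivector images (products of the table entries): rho(γ12) = rho(γ1)rho(γ2) = row 1: [I, 0]; row 2: [0, -I].
M = (-8/5)*rho(γ1) + (1)*rho(γ3) + (9/4)*rho(γ12), summed entrywise:
Answer: row 1: [1 + 9*I/4, -8/5]; row 2: [-8/5, -1 - 9*I/4]


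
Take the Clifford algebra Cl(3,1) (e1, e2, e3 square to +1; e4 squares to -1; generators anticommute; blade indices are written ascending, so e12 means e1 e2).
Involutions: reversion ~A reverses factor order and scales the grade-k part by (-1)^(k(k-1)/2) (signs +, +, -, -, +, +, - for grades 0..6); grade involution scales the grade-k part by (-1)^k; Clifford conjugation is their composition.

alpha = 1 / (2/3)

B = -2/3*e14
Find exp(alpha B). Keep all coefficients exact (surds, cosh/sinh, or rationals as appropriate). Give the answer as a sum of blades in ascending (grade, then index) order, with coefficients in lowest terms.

B^2 = (-2/3)^2*(e14)^2 = 4/9*(+1) = 4/9 (a basis 2-blade squares to minus the product of its generators' squares).
B^2 = 4/9 — the series telescopes hyperbolically here: l = 2/3, alpha*l = 1, so exp(alpha B) = cosh(1) + (sinh(1)/(2/3))*B = cosh(1) + (3*sinh(1)/2)*B.
Answer: cosh(1) - sinh(1)*e14


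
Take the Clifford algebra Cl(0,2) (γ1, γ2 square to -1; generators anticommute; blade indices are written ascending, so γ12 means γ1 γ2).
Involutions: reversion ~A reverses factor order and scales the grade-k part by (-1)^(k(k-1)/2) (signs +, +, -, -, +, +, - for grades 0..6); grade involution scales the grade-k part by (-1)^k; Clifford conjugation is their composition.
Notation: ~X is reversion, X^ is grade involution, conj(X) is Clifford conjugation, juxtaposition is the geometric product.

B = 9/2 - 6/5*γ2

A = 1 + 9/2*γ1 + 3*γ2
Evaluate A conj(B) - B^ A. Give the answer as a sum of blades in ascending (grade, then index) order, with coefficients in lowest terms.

first term: 9/10 + 81/4*γ1 + 147/10*γ2 + 27/5*γ12
second term: 9/10 + 81/4*γ1 + 147/10*γ2 - 27/5*γ12
Answer: 54/5*γ12


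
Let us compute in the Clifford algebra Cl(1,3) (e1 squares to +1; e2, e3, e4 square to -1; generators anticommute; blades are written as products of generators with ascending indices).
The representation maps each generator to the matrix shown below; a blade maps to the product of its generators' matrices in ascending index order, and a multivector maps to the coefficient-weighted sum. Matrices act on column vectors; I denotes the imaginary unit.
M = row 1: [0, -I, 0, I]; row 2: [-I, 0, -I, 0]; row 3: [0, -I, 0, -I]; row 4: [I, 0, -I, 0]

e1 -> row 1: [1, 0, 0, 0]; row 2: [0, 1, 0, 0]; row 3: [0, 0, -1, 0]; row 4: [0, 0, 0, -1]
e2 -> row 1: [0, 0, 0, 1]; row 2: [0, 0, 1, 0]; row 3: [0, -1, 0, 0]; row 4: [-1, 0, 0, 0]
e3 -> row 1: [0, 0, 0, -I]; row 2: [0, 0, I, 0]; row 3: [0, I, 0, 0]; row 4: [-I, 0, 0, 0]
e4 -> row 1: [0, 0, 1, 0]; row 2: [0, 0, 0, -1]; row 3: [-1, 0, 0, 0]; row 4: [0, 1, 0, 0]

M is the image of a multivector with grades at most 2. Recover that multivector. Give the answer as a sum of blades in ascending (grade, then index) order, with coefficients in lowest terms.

Method: the blade images are trace-orthogonal — tr(rho(e_A) rho(e_B)^-1) = 4 if A = B and 0 otherwise — and rho(e_A)^-1 = (e_A)^2 * rho(e_A) with (e_A)^2 = +1 or -1, so the coefficient of e_A in the preimage is (e_A)^2 * tr(M rho(e_A))/4.
Nonzero projections over blades of grade <= 2: e3: (e3)^2 = -1, tr(M rho(e3)) = 4, coefficient -1; e3 e4: (e3 e4)^2 = -1, tr(M rho(e3 e4)) = -4, coefficient 1. Every other blade of grade <= 2 projects to 0.
Answer: -e3 + e3 e4


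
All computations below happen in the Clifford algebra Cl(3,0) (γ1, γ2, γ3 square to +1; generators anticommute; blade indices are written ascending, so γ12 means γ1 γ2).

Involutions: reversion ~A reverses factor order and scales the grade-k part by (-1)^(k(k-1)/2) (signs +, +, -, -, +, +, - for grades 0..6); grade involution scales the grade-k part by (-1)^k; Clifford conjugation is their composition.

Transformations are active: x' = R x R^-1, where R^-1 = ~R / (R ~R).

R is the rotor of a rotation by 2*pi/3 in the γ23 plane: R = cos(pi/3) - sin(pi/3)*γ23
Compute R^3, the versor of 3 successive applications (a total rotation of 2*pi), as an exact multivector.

Rotor phase runs at HALF the rotation angle; powers of one rotor simply add phase, so after 3 steps in γ23 the phase is 3*pi/3 = pi and R^3 = cos(pi) - sin(pi)*γ23.
cos(pi) = -1 and sin(pi) = 0, so R^3 = -1. The total rotation 2*pi is 1 full turn, so every vector returns to itself, yet the rotor is -1, on the OTHER sheet of the double cover (an odd number of 2*pi turns).
Answer: -1


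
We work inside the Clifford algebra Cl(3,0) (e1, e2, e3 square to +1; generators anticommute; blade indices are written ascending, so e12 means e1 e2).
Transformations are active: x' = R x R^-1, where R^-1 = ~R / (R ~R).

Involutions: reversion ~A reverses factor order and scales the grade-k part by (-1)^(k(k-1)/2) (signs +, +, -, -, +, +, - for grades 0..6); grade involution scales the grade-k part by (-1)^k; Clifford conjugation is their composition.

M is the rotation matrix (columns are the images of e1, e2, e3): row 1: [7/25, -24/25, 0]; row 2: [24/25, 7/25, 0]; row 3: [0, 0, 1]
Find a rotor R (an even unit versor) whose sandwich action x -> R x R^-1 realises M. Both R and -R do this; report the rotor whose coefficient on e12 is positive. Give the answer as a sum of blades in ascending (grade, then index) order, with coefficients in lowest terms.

Method: write R = a + b12*e12 + b13*e13 + b23*e23 with a^2 + b12^2 + b13^2 + b23^2 = 1 (so R^-1 = ~R). Expanding the columns R e_j ~R gives tr M = 4a^2 - 1 and, from the antisymmetric part, M21 - M12 = -4a*b12, M13 - M31 = 4a*b13, M32 - M23 = -4a*b23.
Here tr M = 39/25, so a^2 = (1 + tr M)/4 = 16/25 and a = ±4/5. Taking a = 4/5: M21 - M12 = 48/25, M13 - M31 = 0, M32 - M23 = 0, giving b12 = -3/5, b13 = 0, b23 = 0, i.e. R = 4/5 - 3/5*e12.
Its e12 coefficient is negative, so report the other preimage -R.
Answer: -4/5 + 3/5*e12. Why the constraint matters: R and -R act identically through the sandwich — M has trace 39/25 either way — so only the sign condition on e12 picks one of the two preimages.


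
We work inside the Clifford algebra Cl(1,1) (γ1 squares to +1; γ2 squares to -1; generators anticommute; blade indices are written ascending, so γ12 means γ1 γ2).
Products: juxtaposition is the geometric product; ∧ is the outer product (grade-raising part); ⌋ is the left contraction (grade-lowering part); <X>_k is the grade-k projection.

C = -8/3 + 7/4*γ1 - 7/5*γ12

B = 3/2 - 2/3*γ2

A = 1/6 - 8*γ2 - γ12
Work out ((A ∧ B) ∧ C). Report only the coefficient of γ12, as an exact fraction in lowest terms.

step 1: 1/4 - 109/9*γ2 - 3/2*γ12
step 2: -2/3 + 7/16*γ1 + 872/27*γ2 + 1118/45*γ12
Answer: 1118/45


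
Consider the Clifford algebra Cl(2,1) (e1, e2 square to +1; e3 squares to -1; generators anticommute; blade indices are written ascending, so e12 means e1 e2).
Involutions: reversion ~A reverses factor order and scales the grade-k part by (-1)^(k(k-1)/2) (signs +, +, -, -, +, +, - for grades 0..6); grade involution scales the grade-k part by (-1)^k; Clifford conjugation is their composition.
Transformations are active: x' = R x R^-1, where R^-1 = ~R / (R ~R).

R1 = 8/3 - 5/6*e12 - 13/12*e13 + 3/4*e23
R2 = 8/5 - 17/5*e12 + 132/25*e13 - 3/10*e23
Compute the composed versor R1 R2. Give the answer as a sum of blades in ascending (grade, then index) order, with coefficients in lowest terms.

Distribute over the terms of R1 (each basis-blade product reordered to ascending indices, repeated generators contracted through their squares):
(8/3) R2 = 64/15 - 136/15*e12 + 352/25*e13 - 4/5*e23
(-5/6*e12) R2 = -17/6 - 4/3*e12 + 1/4*e13 + 22/5*e23
(-13/12*e13) R2 = -143/25 + 13/40*e12 - 26/15*e13 + 221/60*e23
(3/4*e23) R2 = -9/40 - 99/25*e12 + 51/20*e13 + 6/5*e23
Summing the partial products and collecting blades:
Answer: -2707/600 - 2807/200*e12 + 1136/75*e13 + 509/60*e23


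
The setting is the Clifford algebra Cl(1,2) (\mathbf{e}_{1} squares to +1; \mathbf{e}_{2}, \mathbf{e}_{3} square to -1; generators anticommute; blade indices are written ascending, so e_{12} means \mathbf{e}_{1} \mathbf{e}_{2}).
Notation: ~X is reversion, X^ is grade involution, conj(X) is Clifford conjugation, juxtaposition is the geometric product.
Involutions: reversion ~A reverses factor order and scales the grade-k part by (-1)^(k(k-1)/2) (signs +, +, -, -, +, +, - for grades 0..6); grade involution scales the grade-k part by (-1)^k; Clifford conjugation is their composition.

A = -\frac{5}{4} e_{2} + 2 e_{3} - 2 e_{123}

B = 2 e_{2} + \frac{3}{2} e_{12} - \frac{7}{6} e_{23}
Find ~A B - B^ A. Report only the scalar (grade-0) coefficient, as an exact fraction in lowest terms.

first term: \frac{5}{2} + \frac{11}{24} e_{1} - \frac{7}{3} e_{2} + \frac{37}{24} e_{3} + 4 e_{13} - 4 e_{23} + 3 e_{123}
second term: -\frac{5}{2} - \frac{11}{24} e_{1} + \frac{7}{3} e_{2} - \frac{37}{24} e_{3} + 4 e_{13} - 4 e_{23} + 3 e_{123}
Answer: 5


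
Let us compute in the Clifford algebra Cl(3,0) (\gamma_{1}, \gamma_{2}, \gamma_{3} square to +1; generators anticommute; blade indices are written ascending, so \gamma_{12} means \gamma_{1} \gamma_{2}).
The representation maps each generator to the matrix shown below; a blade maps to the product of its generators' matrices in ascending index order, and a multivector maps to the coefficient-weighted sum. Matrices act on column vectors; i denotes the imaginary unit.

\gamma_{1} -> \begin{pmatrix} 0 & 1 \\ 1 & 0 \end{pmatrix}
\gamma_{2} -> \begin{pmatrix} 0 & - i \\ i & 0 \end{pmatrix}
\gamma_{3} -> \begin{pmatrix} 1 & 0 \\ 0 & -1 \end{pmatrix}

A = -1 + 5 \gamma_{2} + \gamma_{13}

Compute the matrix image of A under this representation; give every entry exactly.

Bivector images (products of the table entries): rho(\gamma_{13}) = rho(\gamma_{1})rho(\gamma_{3}) = \begin{pmatrix} 0 & -1 \\ 1 & 0 \end{pmatrix}.
M = (-1)*1 + (5)*rho(\gamma_{2}) + (1)*rho(\gamma_{13}), summed entrywise (1 is the identity matrix):
Answer: \begin{pmatrix} -1 & -1 - 5 i \\ 1 + 5 i & -1 \end{pmatrix}


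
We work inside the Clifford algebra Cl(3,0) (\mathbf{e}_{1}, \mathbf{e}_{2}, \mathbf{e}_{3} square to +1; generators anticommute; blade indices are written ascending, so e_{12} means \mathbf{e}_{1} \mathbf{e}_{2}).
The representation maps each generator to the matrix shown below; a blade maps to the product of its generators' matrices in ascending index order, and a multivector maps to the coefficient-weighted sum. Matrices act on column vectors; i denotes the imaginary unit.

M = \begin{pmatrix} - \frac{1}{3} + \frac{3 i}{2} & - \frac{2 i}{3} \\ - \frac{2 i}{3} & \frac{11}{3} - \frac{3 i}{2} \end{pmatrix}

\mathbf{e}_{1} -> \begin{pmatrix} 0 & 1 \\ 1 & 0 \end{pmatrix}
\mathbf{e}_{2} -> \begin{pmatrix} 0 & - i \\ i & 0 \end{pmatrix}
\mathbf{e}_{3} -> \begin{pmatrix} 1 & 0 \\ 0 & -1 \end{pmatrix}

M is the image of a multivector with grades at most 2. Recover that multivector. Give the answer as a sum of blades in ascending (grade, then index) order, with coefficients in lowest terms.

Method: 1, rho(e_{1}), rho(e_{2}), rho(e_{3}) form a trace-orthogonal basis of the 2x2 complex matrices (tr(X Y) = 2 if X = Y, else 0), so M = m0*1 + m1*rho(e_{1}) + m2*rho(e_{2}) + m3*rho(e_{3}) with m0 = tr(M)/2 = \frac{5}{3}, m1 = tr(M rho(e_{1}))/2 = - \frac{2 i}{3}, m2 = tr(M rho(e_{2}))/2 = 0, m3 = tr(M rho(e_{3}))/2 = -2 + \frac{3 i}{2}.
Multiplying table entries, the bivector images are rho(e_{12}) = i*rho(e_{3}), rho(e_{13}) = -i*rho(e_{2}), rho(e_{23}) = i*rho(e_{1}); with real blade coefficients the real parts of m0..m3 are the coefficients of 1, e_{1}, e_{2}, e_{3} and the imaginary parts give the bivectors (e_{23}: Im m1, e_{13}: -Im m2, e_{12}: Im m3).
Answer: \frac{5}{3} - 2 e_{3} + \frac{3}{2} e_{12} - \frac{2}{3} e_{23}


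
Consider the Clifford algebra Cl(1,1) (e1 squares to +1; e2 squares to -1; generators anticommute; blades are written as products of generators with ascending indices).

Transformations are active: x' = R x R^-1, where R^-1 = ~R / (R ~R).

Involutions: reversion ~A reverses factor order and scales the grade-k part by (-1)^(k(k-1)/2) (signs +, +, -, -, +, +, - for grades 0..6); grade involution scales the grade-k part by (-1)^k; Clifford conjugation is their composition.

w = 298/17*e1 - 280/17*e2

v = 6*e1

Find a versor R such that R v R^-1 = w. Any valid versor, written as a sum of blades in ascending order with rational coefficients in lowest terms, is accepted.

Here q(v) = q(w) = 36; the classical choice R = v + w = 400/17*e1 - 280/17*e2 then realises v -> w under the sandwich.
Answer: 400/17*e1 - 280/17*e2


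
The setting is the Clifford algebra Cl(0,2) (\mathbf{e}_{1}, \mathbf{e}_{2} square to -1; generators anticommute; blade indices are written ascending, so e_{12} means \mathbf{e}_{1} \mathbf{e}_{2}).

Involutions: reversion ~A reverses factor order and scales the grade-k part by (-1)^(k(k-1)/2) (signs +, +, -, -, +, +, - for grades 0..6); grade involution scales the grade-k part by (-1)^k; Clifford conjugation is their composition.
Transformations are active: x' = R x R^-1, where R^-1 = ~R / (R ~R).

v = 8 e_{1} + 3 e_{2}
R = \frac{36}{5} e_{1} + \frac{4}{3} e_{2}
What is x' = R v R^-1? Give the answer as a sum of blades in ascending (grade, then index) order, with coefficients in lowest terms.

~R = \frac{36}{5} e_{1} + \frac{4}{3} e_{2}, and R ~R = -\frac{12064}{225}, so R^-1 = ~R / (-\frac{12064}{225}).
R v = -\frac{308}{5} + \frac{164}{15} e_{12}
Answer: \frac{3221}{377} e_{1} + \frac{24}{377} e_{2}
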